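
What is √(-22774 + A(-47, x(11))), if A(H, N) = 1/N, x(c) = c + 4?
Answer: I*√5124135/15 ≈ 150.91*I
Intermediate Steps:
x(c) = 4 + c
√(-22774 + A(-47, x(11))) = √(-22774 + 1/(4 + 11)) = √(-22774 + 1/15) = √(-341609/15) = I*√5124135/15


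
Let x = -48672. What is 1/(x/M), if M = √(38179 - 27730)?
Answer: -√129/5408 ≈ -0.0021002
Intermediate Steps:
M = 9*√129 (M = √10449 = 9*√129 ≈ 102.22)
1/(x/M) = 1/(-48672*√129/1161) = 1/(-5408*√129/129) = -√129/5408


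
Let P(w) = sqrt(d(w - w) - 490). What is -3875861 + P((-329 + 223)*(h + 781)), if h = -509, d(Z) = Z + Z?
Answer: -3875861 + 7*I*sqrt(10) ≈ -3.8759e+6 + 22.136*I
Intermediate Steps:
d(Z) = 2*Z
P(w) = 7*I*sqrt(10) (P(w) = sqrt(2*(w - w) - 490) = sqrt(2*0 - 490) = sqrt(0 - 490) = sqrt(-490) = 7*I*sqrt(10))
-3875861 + P((-329 + 223)*(h + 781)) = -3875861 + 7*I*sqrt(10)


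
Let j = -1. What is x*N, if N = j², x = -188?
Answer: -188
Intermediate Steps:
N = 1 (N = (-1)² = 1)
x*N = -188*1 = -188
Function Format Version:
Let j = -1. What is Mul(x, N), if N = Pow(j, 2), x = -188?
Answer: -188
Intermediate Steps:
N = 1 (N = Pow(-1, 2) = 1)
Mul(x, N) = Mul(-188, 1) = -188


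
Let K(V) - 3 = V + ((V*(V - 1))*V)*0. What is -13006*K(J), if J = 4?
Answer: -91042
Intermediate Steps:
K(V) = 3 + V (K(V) = 3 + (V + ((V*(V - 1))*V)*0) = 3 + (V + ((V*(-1 + V))*V)*0) = 3 + (V + (V**2*(-1 + V))*0) = 3 + (V + 0) = 3 + V)
-13006*K(J) = -13006*(3 + 4) = -13006*7 = -91042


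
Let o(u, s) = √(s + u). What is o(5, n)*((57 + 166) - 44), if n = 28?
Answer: 179*√33 ≈ 1028.3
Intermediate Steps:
o(5, n)*((57 + 166) - 44) = √(28 + 5)*((57 + 166) - 44) = √33*(223 - 44) = √33*179 = 179*√33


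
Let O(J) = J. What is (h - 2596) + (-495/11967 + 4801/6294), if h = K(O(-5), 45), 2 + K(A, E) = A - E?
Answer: -66464603689/25106766 ≈ -2647.3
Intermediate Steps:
K(A, E) = -2 + A - E (K(A, E) = -2 + (A - E) = -2 + A - E)
h = -52 (h = -2 - 5 - 1*45 = -2 - 5 - 45 = -52)
(h - 2596) + (-495/11967 + 4801/6294) = (-52 - 2596) + (-495/11967 + 4801/6294) = -2648 + (-495*1/11967 + 4801*(1/6294)) = -2648 + (-165/3989 + 4801/6294) = -2648 + 18112679/25106766 = -66464603689/25106766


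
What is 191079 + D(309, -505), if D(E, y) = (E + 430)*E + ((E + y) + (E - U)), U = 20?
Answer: 419523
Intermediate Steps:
D(E, y) = -20 + y + 2*E + E*(430 + E) (D(E, y) = (E + 430)*E + ((E + y) + (E - 1*20)) = (430 + E)*E + ((E + y) + (E - 20)) = E*(430 + E) + ((E + y) + (-20 + E)) = E*(430 + E) + (-20 + y + 2*E) = -20 + y + 2*E + E*(430 + E))
191079 + D(309, -505) = 191079 + (-20 - 505 + 309² + 432*309) = 191079 + (-20 - 505 + 95481 + 133488) = 191079 + 228444 = 419523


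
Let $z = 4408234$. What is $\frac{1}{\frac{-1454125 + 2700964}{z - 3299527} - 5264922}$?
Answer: $- \frac{369569}{1945751543005} \approx -1.8994 \cdot 10^{-7}$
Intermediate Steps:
$\frac{1}{\frac{-1454125 + 2700964}{z - 3299527} - 5264922} = \frac{1}{\frac{-1454125 + 2700964}{4408234 - 3299527} - 5264922} = \frac{1}{\frac{1246839}{1108707} - 5264922} = \frac{1}{1246839 \cdot \frac{1}{1108707} - 5264922} = \frac{1}{\frac{415613}{369569} - 5264922} = \frac{1}{- \frac{1945751543005}{369569}} = - \frac{369569}{1945751543005}$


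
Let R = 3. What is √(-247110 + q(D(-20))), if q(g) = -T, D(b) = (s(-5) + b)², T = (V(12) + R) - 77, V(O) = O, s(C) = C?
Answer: 2*I*√61762 ≈ 497.04*I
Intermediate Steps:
T = -62 (T = (12 + 3) - 77 = 15 - 77 = -62)
D(b) = (-5 + b)²
q(g) = 62 (q(g) = -1*(-62) = 62)
√(-247110 + q(D(-20))) = √(-247110 + 62) = √(-247048) = 2*I*√61762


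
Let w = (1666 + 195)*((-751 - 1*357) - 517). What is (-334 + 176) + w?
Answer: -3024283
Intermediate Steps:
w = -3024125 (w = 1861*((-751 - 357) - 517) = 1861*(-1108 - 517) = 1861*(-1625) = -3024125)
(-334 + 176) + w = (-334 + 176) - 3024125 = -158 - 3024125 = -3024283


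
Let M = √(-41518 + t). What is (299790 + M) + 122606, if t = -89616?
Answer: 422396 + I*√131134 ≈ 4.224e+5 + 362.12*I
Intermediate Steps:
M = I*√131134 (M = √(-41518 - 89616) = √(-131134) = I*√131134 ≈ 362.12*I)
(299790 + M) + 122606 = (299790 + I*√131134) + 122606 = 422396 + I*√131134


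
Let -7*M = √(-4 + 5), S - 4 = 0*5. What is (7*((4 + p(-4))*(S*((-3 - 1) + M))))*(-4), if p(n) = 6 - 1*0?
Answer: 4640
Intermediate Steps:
S = 4 (S = 4 + 0*5 = 4 + 0 = 4)
M = -⅐ (M = -√(-4 + 5)/7 = -√1/7 = -⅐*1 = -⅐ ≈ -0.14286)
p(n) = 6 (p(n) = 6 + 0 = 6)
(7*((4 + p(-4))*(S*((-3 - 1) + M))))*(-4) = (7*((4 + 6)*(4*((-3 - 1) - ⅐))))*(-4) = (7*(10*(4*(-4 - ⅐))))*(-4) = (7*(10*(4*(-29/7))))*(-4) = (7*(10*(-116/7)))*(-4) = (7*(-1160/7))*(-4) = -1160*(-4) = 4640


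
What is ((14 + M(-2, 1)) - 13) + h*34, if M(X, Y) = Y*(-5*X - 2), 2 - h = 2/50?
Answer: 1891/25 ≈ 75.640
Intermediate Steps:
h = 49/25 (h = 2 - 2/50 = 2 - 1*1/25 = 2 - 1/25 = 49/25 ≈ 1.9600)
M(X, Y) = Y*(-2 - 5*X)
((14 + M(-2, 1)) - 13) + h*34 = ((14 - 1*1*(2 + 5*(-2))) - 13) + (49/25)*34 = ((14 - 1*1*(2 - 10)) - 13) + 1666/25 = ((14 - 1*1*(-8)) - 13) + 1666/25 = ((14 + 8) - 13) + 1666/25 = (22 - 13) + 1666/25 = 9 + 1666/25 = 1891/25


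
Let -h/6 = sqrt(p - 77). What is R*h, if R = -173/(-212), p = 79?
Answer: -519*sqrt(2)/106 ≈ -6.9243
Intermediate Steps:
h = -6*sqrt(2) (h = -6*sqrt(79 - 77) = -6*sqrt(2) ≈ -8.4853)
R = 173/212 (R = -173*(-1/212) = 173/212 ≈ 0.81604)
R*h = 173*(-6*sqrt(2))/212 = -519*sqrt(2)/106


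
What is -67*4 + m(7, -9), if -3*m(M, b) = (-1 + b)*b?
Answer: -298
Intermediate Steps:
m(M, b) = -b*(-1 + b)/3 (m(M, b) = -(-1 + b)*b/3 = -b*(-1 + b)/3)
-67*4 + m(7, -9) = -67*4 + (⅓)*(-9)*(1 - 1*(-9)) = -268 + (⅓)*(-9)*(1 + 9) = -268 + (⅓)*(-9)*10 = -268 - 30 = -298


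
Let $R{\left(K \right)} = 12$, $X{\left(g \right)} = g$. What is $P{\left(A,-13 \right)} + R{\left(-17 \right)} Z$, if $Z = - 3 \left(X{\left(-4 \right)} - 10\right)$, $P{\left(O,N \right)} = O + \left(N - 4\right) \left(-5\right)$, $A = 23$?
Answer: $612$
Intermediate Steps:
$P{\left(O,N \right)} = 20 + O - 5 N$ ($P{\left(O,N \right)} = O + \left(N - 4\right) \left(-5\right) = O + \left(-4 + N\right) \left(-5\right) = O - \left(-20 + 5 N\right) = 20 + O - 5 N$)
$Z = 42$ ($Z = - 3 \left(-4 - 10\right) = \left(-3\right) \left(-14\right) = 42$)
$P{\left(A,-13 \right)} + R{\left(-17 \right)} Z = \left(20 + 23 - -65\right) + 12 \cdot 42 = \left(20 + 23 + 65\right) + 504 = 108 + 504 = 612$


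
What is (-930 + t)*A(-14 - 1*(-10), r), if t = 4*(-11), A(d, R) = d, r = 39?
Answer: 3896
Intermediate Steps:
t = -44
(-930 + t)*A(-14 - 1*(-10), r) = (-930 - 44)*(-14 - 1*(-10)) = -974*(-14 + 10) = -974*(-4) = 3896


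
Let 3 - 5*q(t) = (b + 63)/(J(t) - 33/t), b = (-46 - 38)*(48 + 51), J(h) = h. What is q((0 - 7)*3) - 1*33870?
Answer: -23088963/680 ≈ -33954.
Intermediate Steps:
b = -8316 (b = -84*99 = -8316)
q(t) = ⅗ + 8253/(5*(t - 33/t)) (q(t) = ⅗ - (-8316 + 63)/(5*(t - 33/t)) = ⅗ - (-8253)/(5*(t - 33/t)) = ⅗ + 8253/(5*(t - 33/t)))
q((0 - 7)*3) - 1*33870 = 3*(-33 + ((0 - 7)*3)² + 2751*((0 - 7)*3))/(5*(-33 + ((0 - 7)*3)²)) - 1*33870 = 3*(-33 + (-7*3)² + 2751*(-7*3))/(5*(-33 + (-7*3)²)) - 33870 = 3*(-33 + (-21)² + 2751*(-21))/(5*(-33 + (-21)²)) - 33870 = 3*(-33 + 441 - 57771)/(5*(-33 + 441)) - 33870 = (⅗)*(-57363)/408 - 33870 = (⅗)*(1/408)*(-57363) - 33870 = -57363/680 - 33870 = -23088963/680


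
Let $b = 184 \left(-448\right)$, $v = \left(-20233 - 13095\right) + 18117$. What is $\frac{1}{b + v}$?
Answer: $- \frac{1}{97643} \approx -1.0241 \cdot 10^{-5}$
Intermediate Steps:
$v = -15211$ ($v = -33328 + 18117 = -15211$)
$b = -82432$
$\frac{1}{b + v} = \frac{1}{-82432 - 15211} = \frac{1}{-97643} = - \frac{1}{97643}$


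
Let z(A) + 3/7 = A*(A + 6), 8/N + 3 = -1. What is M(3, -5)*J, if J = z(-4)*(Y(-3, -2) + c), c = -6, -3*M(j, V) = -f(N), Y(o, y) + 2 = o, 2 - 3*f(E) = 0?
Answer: 1298/63 ≈ 20.603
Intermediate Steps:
N = -2 (N = 8/(-3 - 1) = 8/(-4) = 8*(-1/4) = -2)
f(E) = 2/3 (f(E) = 2/3 - 1/3*0 = 2/3 + 0 = 2/3)
Y(o, y) = -2 + o
M(j, V) = 2/9 (M(j, V) = -(-1)*2/(3*3) = -1/3*(-2/3) = 2/9)
z(A) = -3/7 + A*(6 + A) (z(A) = -3/7 + A*(A + 6) = -3/7 + A*(6 + A))
J = 649/7 (J = (-3/7 + (-4)**2 + 6*(-4))*((-2 - 3) - 6) = (-3/7 + 16 - 24)*(-5 - 6) = -59/7*(-11) = 649/7 ≈ 92.714)
M(3, -5)*J = (2/9)*(649/7) = 1298/63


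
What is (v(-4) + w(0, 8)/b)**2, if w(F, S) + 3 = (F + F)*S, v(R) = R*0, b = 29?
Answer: 9/841 ≈ 0.010702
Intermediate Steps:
v(R) = 0
w(F, S) = -3 + 2*F*S (w(F, S) = -3 + (F + F)*S = -3 + (2*F)*S = -3 + 2*F*S)
(v(-4) + w(0, 8)/b)**2 = (0 + (-3 + 2*0*8)/29)**2 = (0 + (-3 + 0)*(1/29))**2 = (0 - 3*1/29)**2 = (0 - 3/29)**2 = (-3/29)**2 = 9/841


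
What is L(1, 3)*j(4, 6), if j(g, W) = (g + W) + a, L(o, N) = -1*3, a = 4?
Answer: -42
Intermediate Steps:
L(o, N) = -3
j(g, W) = 4 + W + g (j(g, W) = (g + W) + 4 = (W + g) + 4 = 4 + W + g)
L(1, 3)*j(4, 6) = -3*(4 + 6 + 4) = -3*14 = -42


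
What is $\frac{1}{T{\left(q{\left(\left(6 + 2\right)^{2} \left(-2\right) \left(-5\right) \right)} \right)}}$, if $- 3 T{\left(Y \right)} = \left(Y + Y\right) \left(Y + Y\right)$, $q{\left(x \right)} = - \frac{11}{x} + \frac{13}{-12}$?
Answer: $- \frac{2764800}{4464769} \approx -0.61925$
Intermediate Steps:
$q{\left(x \right)} = - \frac{13}{12} - \frac{11}{x}$ ($q{\left(x \right)} = - \frac{11}{x} + 13 \left(- \frac{1}{12}\right) = - \frac{11}{x} - \frac{13}{12} = - \frac{13}{12} - \frac{11}{x}$)
$T{\left(Y \right)} = - \frac{4 Y^{2}}{3}$ ($T{\left(Y \right)} = - \frac{\left(Y + Y\right) \left(Y + Y\right)}{3} = - \frac{2 Y 2 Y}{3} = - \frac{4 Y^{2}}{3}$)
$\frac{1}{T{\left(q{\left(\left(6 + 2\right)^{2} \left(-2\right) \left(-5\right) \right)} \right)}} = \frac{1}{\left(- \frac{4}{3}\right) \left(- \frac{13}{12} - \frac{11}{\left(6 + 2\right)^{2} \left(-2\right) \left(-5\right)}\right)^{2}} = \frac{1}{\left(- \frac{4}{3}\right) \left(- \frac{13}{12} - \frac{11}{8^{2} \left(-2\right) \left(-5\right)}\right)^{2}} = \frac{1}{\left(- \frac{4}{3}\right) \left(- \frac{13}{12} - \frac{11}{64 \left(-2\right) \left(-5\right)}\right)^{2}} = \frac{1}{\left(- \frac{4}{3}\right) \left(- \frac{13}{12} - \frac{11}{\left(-128\right) \left(-5\right)}\right)^{2}} = \frac{1}{\left(- \frac{4}{3}\right) \left(- \frac{13}{12} - \frac{11}{640}\right)^{2}} = \frac{1}{\left(- \frac{4}{3}\right) \left(- \frac{2113}{1920}\right)^{2}} = \frac{1}{\left(- \frac{4}{3}\right) \frac{4464769}{3686400}} = \frac{1}{- \frac{4464769}{2764800}} = - \frac{2764800}{4464769}$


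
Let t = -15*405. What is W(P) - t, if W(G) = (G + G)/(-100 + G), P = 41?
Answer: 358343/59 ≈ 6073.6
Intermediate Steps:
W(G) = 2*G/(-100 + G) (W(G) = (2*G)/(-100 + G) = 2*G/(-100 + G))
t = -6075
W(P) - t = 2*41/(-100 + 41) - 1*(-6075) = 2*41/(-59) + 6075 = 2*41*(-1/59) + 6075 = -82/59 + 6075 = 358343/59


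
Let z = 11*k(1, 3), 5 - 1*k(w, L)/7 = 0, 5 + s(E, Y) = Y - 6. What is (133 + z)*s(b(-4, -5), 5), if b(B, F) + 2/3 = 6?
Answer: -3108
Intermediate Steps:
b(B, F) = 16/3 (b(B, F) = -2/3 + 6 = 16/3)
s(E, Y) = -11 + Y (s(E, Y) = -5 + (Y - 6) = -5 + (-6 + Y) = -11 + Y)
k(w, L) = 35 (k(w, L) = 35 - 7*0 = 35 + 0 = 35)
z = 385 (z = 11*35 = 385)
(133 + z)*s(b(-4, -5), 5) = (133 + 385)*(-11 + 5) = 518*(-6) = -3108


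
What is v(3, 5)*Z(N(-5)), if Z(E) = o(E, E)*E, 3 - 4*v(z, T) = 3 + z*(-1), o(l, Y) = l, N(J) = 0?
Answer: 0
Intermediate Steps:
v(z, T) = z/4 (v(z, T) = ¾ - (3 + z*(-1))/4 = ¾ - (3 - z)/4 = ¾ + (-¾ + z/4) = z/4)
Z(E) = E² (Z(E) = E*E = E²)
v(3, 5)*Z(N(-5)) = ((¼)*3)*0² = (¾)*0 = 0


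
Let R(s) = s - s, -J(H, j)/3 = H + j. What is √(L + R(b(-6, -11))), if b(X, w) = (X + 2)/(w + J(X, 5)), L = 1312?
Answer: 4*√82 ≈ 36.222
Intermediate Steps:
J(H, j) = -3*H - 3*j (J(H, j) = -3*(H + j) = -3*H - 3*j)
b(X, w) = (2 + X)/(-15 + w - 3*X) (b(X, w) = (X + 2)/(w + (-3*X - 3*5)) = (2 + X)/(w + (-3*X - 15)) = (2 + X)/(w + (-15 - 3*X)) = (2 + X)/(-15 + w - 3*X))
R(s) = 0
√(L + R(b(-6, -11))) = √(1312 + 0) = √1312 = 4*√82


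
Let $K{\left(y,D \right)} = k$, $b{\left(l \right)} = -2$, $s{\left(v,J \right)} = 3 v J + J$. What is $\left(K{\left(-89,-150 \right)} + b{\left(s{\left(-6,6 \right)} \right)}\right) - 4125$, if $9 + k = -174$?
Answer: $-4310$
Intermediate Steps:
$s{\left(v,J \right)} = J + 3 J v$ ($s{\left(v,J \right)} = 3 J v + J = J + 3 J v$)
$k = -183$ ($k = -9 - 174 = -183$)
$K{\left(y,D \right)} = -183$
$\left(K{\left(-89,-150 \right)} + b{\left(s{\left(-6,6 \right)} \right)}\right) - 4125 = \left(-183 - 2\right) - 4125 = -185 - 4125 = -4310$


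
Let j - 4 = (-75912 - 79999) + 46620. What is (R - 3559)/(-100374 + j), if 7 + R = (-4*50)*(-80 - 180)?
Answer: -48434/209661 ≈ -0.23101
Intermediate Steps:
R = 51993 (R = -7 + (-4*50)*(-80 - 180) = -7 - 200*(-260) = -7 + 52000 = 51993)
j = -109287 (j = 4 + ((-75912 - 79999) + 46620) = 4 + (-155911 + 46620) = 4 - 109291 = -109287)
(R - 3559)/(-100374 + j) = (51993 - 3559)/(-100374 - 109287) = 48434/(-209661) = 48434*(-1/209661) = -48434/209661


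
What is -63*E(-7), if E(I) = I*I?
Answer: -3087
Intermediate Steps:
E(I) = I**2
-63*E(-7) = -63*(-7)**2 = -63*49 = -3087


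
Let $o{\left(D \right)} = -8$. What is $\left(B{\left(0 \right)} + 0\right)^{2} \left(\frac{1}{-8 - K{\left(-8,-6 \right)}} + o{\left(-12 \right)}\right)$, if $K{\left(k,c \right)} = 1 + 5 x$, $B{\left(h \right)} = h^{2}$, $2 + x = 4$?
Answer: $0$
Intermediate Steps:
$x = 2$ ($x = -2 + 4 = 2$)
$K{\left(k,c \right)} = 11$ ($K{\left(k,c \right)} = 1 + 5 \cdot 2 = 1 + 10 = 11$)
$\left(B{\left(0 \right)} + 0\right)^{2} \left(\frac{1}{-8 - K{\left(-8,-6 \right)}} + o{\left(-12 \right)}\right) = \left(0^{2} + 0\right)^{2} \left(\frac{1}{-8 - 11} - 8\right) = \left(0 + 0\right)^{2} \left(\frac{1}{-8 - 11} - 8\right) = 0^{2} \left(\frac{1}{-19} - 8\right) = 0 \left(- \frac{1}{19} - 8\right) = 0 \left(- \frac{153}{19}\right) = 0$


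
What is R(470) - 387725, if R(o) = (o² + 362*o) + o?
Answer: 3785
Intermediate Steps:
R(o) = o² + 363*o
R(470) - 387725 = 470*(363 + 470) - 387725 = 470*833 - 387725 = 391510 - 387725 = 3785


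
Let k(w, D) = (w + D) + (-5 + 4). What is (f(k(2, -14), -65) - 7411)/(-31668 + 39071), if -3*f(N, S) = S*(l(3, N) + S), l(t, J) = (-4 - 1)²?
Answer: -24833/22209 ≈ -1.1182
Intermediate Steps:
k(w, D) = -1 + D + w (k(w, D) = (D + w) - 1 = -1 + D + w)
l(t, J) = 25 (l(t, J) = (-5)² = 25)
f(N, S) = -S*(25 + S)/3
(f(k(2, -14), -65) - 7411)/(-31668 + 39071) = (-⅓*(-65)*(25 - 65) - 7411)/(-31668 + 39071) = (-⅓*(-65)*(-40) - 7411)/7403 = (-2600/3 - 7411)*(1/7403) = -24833/3*1/7403 = -24833/22209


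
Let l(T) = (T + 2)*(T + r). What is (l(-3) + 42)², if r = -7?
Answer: 2704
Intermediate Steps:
l(T) = (-7 + T)*(2 + T) (l(T) = (T + 2)*(T - 7) = (2 + T)*(-7 + T) = (-7 + T)*(2 + T))
(l(-3) + 42)² = ((-14 + (-3)² - 5*(-3)) + 42)² = ((-14 + 9 + 15) + 42)² = (10 + 42)² = 52² = 2704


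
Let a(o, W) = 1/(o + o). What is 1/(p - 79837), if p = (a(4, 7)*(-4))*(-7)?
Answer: -2/159667 ≈ -1.2526e-5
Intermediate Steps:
a(o, W) = 1/(2*o)
p = 7/2 (p = (((½)/4)*(-4))*(-7) = (((½)*(¼))*(-4))*(-7) = ((⅛)*(-4))*(-7) = -½*(-7) = 7/2 ≈ 3.5000)
1/(p - 79837) = 1/(7/2 - 79837) = 1/(-159667/2) = -2/159667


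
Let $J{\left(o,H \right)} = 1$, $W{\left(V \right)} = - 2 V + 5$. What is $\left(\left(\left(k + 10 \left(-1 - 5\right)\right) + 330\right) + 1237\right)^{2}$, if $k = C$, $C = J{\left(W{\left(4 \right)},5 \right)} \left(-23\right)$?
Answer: $2202256$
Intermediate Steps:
$W{\left(V \right)} = 5 - 2 V$
$C = -23$ ($C = 1 \left(-23\right) = -23$)
$k = -23$
$\left(\left(\left(k + 10 \left(-1 - 5\right)\right) + 330\right) + 1237\right)^{2} = \left(\left(\left(-23 + 10 \left(-1 - 5\right)\right) + 330\right) + 1237\right)^{2} = \left(\left(\left(-23 + 10 \left(-6\right)\right) + 330\right) + 1237\right)^{2} = \left(\left(\left(-23 - 60\right) + 330\right) + 1237\right)^{2} = \left(\left(-83 + 330\right) + 1237\right)^{2} = \left(247 + 1237\right)^{2} = 1484^{2} = 2202256$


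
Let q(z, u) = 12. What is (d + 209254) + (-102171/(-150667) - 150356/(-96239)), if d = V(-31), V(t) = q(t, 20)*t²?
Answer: 291039875448449/1318185583 ≈ 2.2079e+5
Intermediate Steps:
V(t) = 12*t²
d = 11532 (d = 12*(-31)² = 12*961 = 11532)
(d + 209254) + (-102171/(-150667) - 150356/(-96239)) = (11532 + 209254) + (-102171/(-150667) - 150356/(-96239)) = 220786 + (-102171*(-1/150667) - 150356*(-1/96239)) = 220786 + (102171/150667 + 150356/96239) = 220786 + 2953320211/1318185583 = 291039875448449/1318185583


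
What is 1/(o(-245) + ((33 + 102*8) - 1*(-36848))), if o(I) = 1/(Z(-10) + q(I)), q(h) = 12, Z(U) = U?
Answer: 2/75395 ≈ 2.6527e-5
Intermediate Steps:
o(I) = ½ (o(I) = 1/(-10 + 12) = 1/2 = ½)
1/(o(-245) + ((33 + 102*8) - 1*(-36848))) = 1/(½ + ((33 + 102*8) - 1*(-36848))) = 1/(½ + ((33 + 816) + 36848)) = 1/(½ + (849 + 36848)) = 1/(½ + 37697) = 1/(75395/2) = 2/75395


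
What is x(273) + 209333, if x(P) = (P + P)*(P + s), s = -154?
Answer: 274307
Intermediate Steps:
x(P) = 2*P*(-154 + P) (x(P) = (P + P)*(P - 154) = (2*P)*(-154 + P) = 2*P*(-154 + P))
x(273) + 209333 = 2*273*(-154 + 273) + 209333 = 2*273*119 + 209333 = 64974 + 209333 = 274307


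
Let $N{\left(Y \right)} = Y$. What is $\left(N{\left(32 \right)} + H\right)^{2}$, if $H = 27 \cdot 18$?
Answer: $268324$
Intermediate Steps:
$H = 486$
$\left(N{\left(32 \right)} + H\right)^{2} = \left(32 + 486\right)^{2} = 518^{2} = 268324$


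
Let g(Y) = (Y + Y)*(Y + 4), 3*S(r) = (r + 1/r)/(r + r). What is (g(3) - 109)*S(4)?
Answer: -1139/96 ≈ -11.865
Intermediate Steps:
S(r) = (r + 1/r)/(6*r) (S(r) = ((r + 1/r)/(r + r))/3 = ((r + 1/r)/((2*r)))/3 = ((r + 1/r)*(1/(2*r)))/3 = ((r + 1/r)/(2*r))/3 = (r + 1/r)/(6*r))
g(Y) = 2*Y*(4 + Y) (g(Y) = (2*Y)*(4 + Y) = 2*Y*(4 + Y))
(g(3) - 109)*S(4) = (2*3*(4 + 3) - 109)*((⅙)*(1 + 4²)/4²) = (2*3*7 - 109)*((⅙)*(1/16)*(1 + 16)) = (42 - 109)*((⅙)*(1/16)*17) = -67*17/96 = -1139/96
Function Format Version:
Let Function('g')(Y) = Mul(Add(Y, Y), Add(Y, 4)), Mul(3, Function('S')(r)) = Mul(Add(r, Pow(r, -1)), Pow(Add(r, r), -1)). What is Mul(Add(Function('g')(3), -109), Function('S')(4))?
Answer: Rational(-1139, 96) ≈ -11.865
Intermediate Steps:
Function('S')(r) = Mul(Rational(1, 6), Pow(r, -1), Add(r, Pow(r, -1))) (Function('S')(r) = Mul(Rational(1, 3), Mul(Add(r, Pow(r, -1)), Pow(Add(r, r), -1))) = Mul(Rational(1, 3), Mul(Add(r, Pow(r, -1)), Pow(Mul(2, r), -1))) = Mul(Rational(1, 3), Mul(Add(r, Pow(r, -1)), Mul(Rational(1, 2), Pow(r, -1)))) = Mul(Rational(1, 3), Mul(Rational(1, 2), Pow(r, -1), Add(r, Pow(r, -1)))) = Mul(Rational(1, 6), Pow(r, -1), Add(r, Pow(r, -1))))
Function('g')(Y) = Mul(2, Y, Add(4, Y)) (Function('g')(Y) = Mul(Mul(2, Y), Add(4, Y)) = Mul(2, Y, Add(4, Y)))
Mul(Add(Function('g')(3), -109), Function('S')(4)) = Mul(Add(Mul(2, 3, Add(4, 3)), -109), Mul(Rational(1, 6), Pow(4, -2), Add(1, Pow(4, 2)))) = Mul(Add(Mul(2, 3, 7), -109), Mul(Rational(1, 6), Rational(1, 16), Add(1, 16))) = Mul(Add(42, -109), Mul(Rational(1, 6), Rational(1, 16), 17)) = Mul(-67, Rational(17, 96)) = Rational(-1139, 96)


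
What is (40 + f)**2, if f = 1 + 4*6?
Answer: 4225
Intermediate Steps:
f = 25 (f = 1 + 24 = 25)
(40 + f)**2 = (40 + 25)**2 = 65**2 = 4225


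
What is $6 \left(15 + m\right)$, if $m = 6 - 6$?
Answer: $90$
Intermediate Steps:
$m = 0$ ($m = 6 - 6 = 0$)
$6 \left(15 + m\right) = 6 \left(15 + 0\right) = 6 \cdot 15 = 90$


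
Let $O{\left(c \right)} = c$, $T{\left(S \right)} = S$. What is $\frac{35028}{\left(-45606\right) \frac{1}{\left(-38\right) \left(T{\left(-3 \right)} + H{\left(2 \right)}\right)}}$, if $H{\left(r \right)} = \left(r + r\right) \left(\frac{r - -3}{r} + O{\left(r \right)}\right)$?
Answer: $\frac{3327660}{7601} \approx 437.79$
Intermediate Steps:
$H{\left(r \right)} = 2 r \left(r + \frac{3 + r}{r}\right)$ ($H{\left(r \right)} = \left(r + r\right) \left(\frac{r - -3}{r} + r\right) = 2 r \left(\frac{r + 3}{r} + r\right) = 2 r \left(\frac{3 + r}{r} + r\right) = 2 r \left(r + \frac{3 + r}{r}\right)$)
$\frac{35028}{\left(-45606\right) \frac{1}{\left(-38\right) \left(T{\left(-3 \right)} + H{\left(2 \right)}\right)}} = \frac{35028}{\left(-45606\right) \frac{1}{\left(-38\right) \left(-3 + \left(6 + 2 \cdot 2 + 2 \cdot 2^{2}\right)\right)}} = \frac{35028}{\left(-45606\right) \frac{1}{\left(-38\right) \left(-3 + \left(6 + 4 + 2 \cdot 4\right)\right)}} = \frac{35028}{\left(-45606\right) \frac{1}{\left(-38\right) \left(-3 + \left(6 + 4 + 8\right)\right)}} = \frac{35028}{\left(-45606\right) \frac{1}{\left(-38\right) \left(-3 + 18\right)}} = \frac{35028}{\left(-45606\right) \frac{1}{\left(-38\right) 15}} = \frac{35028}{\left(-45606\right) \frac{1}{-570}} = \frac{35028}{\left(-45606\right) \left(- \frac{1}{570}\right)} = \frac{35028}{\frac{7601}{95}} = 35028 \cdot \frac{95}{7601} = \frac{3327660}{7601}$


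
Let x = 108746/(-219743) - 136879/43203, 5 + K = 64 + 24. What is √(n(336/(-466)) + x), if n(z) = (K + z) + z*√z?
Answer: 4*√(24041396863699272008583333 - 1892680046574503240061*I*√9786)/2211998741157 ≈ 8.8666 - 0.034526*I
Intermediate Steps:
K = 83 (K = -5 + (64 + 24) = -5 + 88 = 83)
x = -34776355535/9493556829 (x = 108746*(-1/219743) - 136879*1/43203 = -108746/219743 - 136879/43203 = -34776355535/9493556829 ≈ -3.6632)
n(z) = 83 + z + z^(3/2) (n(z) = (83 + z) + z*√z = (83 + z) + z^(3/2) = 83 + z + z^(3/2))
√(n(336/(-466)) + x) = √((83 + 336/(-466) + (336/(-466))^(3/2)) - 34776355535/9493556829) = √((83 + 336*(-1/466) + (336*(-1/466))^(3/2)) - 34776355535/9493556829) = √((83 - 168/233 + (-168/233)^(3/2)) - 34776355535/9493556829) = √((83 - 168/233 - 336*I*√9786/54289) - 34776355535/9493556829) = √((19171/233 - 336*I*√9786/54289) - 34776355535/9493556829) = √(173898087129104/2211998741157 - 336*I*√9786/54289)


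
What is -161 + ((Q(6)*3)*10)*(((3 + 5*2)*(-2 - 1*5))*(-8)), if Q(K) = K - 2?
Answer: 87199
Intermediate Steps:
Q(K) = -2 + K
-161 + ((Q(6)*3)*10)*(((3 + 5*2)*(-2 - 1*5))*(-8)) = -161 + (((-2 + 6)*3)*10)*(((3 + 5*2)*(-2 - 1*5))*(-8)) = -161 + ((4*3)*10)*(((3 + 10)*(-2 - 5))*(-8)) = -161 + (12*10)*((13*(-7))*(-8)) = -161 + 120*(-91*(-8)) = -161 + 120*728 = -161 + 87360 = 87199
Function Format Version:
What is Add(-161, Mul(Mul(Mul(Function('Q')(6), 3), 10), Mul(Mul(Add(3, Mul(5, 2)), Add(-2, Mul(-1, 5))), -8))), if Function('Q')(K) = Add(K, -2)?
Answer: 87199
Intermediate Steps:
Function('Q')(K) = Add(-2, K)
Add(-161, Mul(Mul(Mul(Function('Q')(6), 3), 10), Mul(Mul(Add(3, Mul(5, 2)), Add(-2, Mul(-1, 5))), -8))) = Add(-161, Mul(Mul(Mul(Add(-2, 6), 3), 10), Mul(Mul(Add(3, Mul(5, 2)), Add(-2, Mul(-1, 5))), -8))) = Add(-161, Mul(Mul(Mul(4, 3), 10), Mul(Mul(Add(3, 10), Add(-2, -5)), -8))) = Add(-161, Mul(Mul(12, 10), Mul(Mul(13, -7), -8))) = Add(-161, Mul(120, Mul(-91, -8))) = Add(-161, Mul(120, 728)) = Add(-161, 87360) = 87199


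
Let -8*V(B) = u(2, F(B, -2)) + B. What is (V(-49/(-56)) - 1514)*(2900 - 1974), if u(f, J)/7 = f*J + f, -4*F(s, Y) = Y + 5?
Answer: -44879053/32 ≈ -1.4025e+6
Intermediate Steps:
F(s, Y) = -5/4 - Y/4 (F(s, Y) = -(Y + 5)/4 = -(5 + Y)/4 = -5/4 - Y/4)
u(f, J) = 7*f + 7*J*f (u(f, J) = 7*(f*J + f) = 7*(J*f + f) = 7*(f + J*f) = 7*f + 7*J*f)
V(B) = -7/16 - B/8 (V(B) = -(7*2*(1 + (-5/4 - ¼*(-2))) + B)/8 = -(7*2*(1 + (-5/4 + ½)) + B)/8 = -(7*2*(1 - ¾) + B)/8 = -(7*2*(¼) + B)/8 = -(7/2 + B)/8 = -7/16 - B/8)
(V(-49/(-56)) - 1514)*(2900 - 1974) = ((-7/16 - (-49)/(8*(-56))) - 1514)*(2900 - 1974) = ((-7/16 - (-49)*(-1)/(8*56)) - 1514)*926 = ((-7/16 - ⅛*7/8) - 1514)*926 = ((-7/16 - 7/64) - 1514)*926 = (-35/64 - 1514)*926 = -96931/64*926 = -44879053/32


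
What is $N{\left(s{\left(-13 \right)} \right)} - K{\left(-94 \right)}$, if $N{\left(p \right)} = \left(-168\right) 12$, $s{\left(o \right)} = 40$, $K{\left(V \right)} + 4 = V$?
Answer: $-1918$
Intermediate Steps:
$K{\left(V \right)} = -4 + V$
$N{\left(p \right)} = -2016$
$N{\left(s{\left(-13 \right)} \right)} - K{\left(-94 \right)} = -2016 - \left(-4 - 94\right) = -2016 - -98 = -2016 + 98 = -1918$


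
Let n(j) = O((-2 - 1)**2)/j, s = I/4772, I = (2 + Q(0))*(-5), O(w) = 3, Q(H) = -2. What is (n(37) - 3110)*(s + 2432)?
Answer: -279842944/37 ≈ -7.5633e+6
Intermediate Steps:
I = 0 (I = (2 - 2)*(-5) = 0*(-5) = 0)
s = 0 (s = 0/4772 = 0*(1/4772) = 0)
n(j) = 3/j
(n(37) - 3110)*(s + 2432) = (3/37 - 3110)*(0 + 2432) = (3*(1/37) - 3110)*2432 = (3/37 - 3110)*2432 = -115067/37*2432 = -279842944/37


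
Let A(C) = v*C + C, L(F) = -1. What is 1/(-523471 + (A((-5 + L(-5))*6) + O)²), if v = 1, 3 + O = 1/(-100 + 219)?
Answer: -14161/7333235055 ≈ -1.9311e-6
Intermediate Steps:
O = -356/119 (O = -3 + 1/(-100 + 219) = -3 + 1/119 = -356/119 ≈ -2.9916)
A(C) = 2*C (A(C) = 1*C + C = C + C = 2*C)
1/(-523471 + (A((-5 + L(-5))*6) + O)²) = 1/(-523471 + (2*((-5 - 1)*6) - 356/119)²) = 1/(-523471 + (2*(-6*6) - 356/119)²) = 1/(-523471 + (2*(-36) - 356/119)²) = 1/(-523471 + (-72 - 356/119)²) = 1/(-523471 + (-8924/119)²) = 1/(-523471 + 79637776/14161) = 1/(-7333235055/14161) = -14161/7333235055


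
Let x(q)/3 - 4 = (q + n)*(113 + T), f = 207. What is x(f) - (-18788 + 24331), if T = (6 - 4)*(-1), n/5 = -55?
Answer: -28175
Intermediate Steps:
n = -275 (n = 5*(-55) = -275)
T = -2 (T = 2*(-1) = -2)
x(q) = -91563 + 333*q (x(q) = 12 + 3*((q - 275)*(113 - 2)) = 12 + 3*((-275 + q)*111) = 12 + 3*(-30525 + 111*q) = 12 + (-91575 + 333*q) = -91563 + 333*q)
x(f) - (-18788 + 24331) = (-91563 + 333*207) - (-18788 + 24331) = (-91563 + 68931) - 1*5543 = -22632 - 5543 = -28175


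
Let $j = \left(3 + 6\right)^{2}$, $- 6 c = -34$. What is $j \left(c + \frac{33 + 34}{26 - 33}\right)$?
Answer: $- \frac{2214}{7} \approx -316.29$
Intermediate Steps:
$c = \frac{17}{3}$ ($c = \left(- \frac{1}{6}\right) \left(-34\right) = \frac{17}{3} \approx 5.6667$)
$j = 81$ ($j = 9^{2} = 81$)
$j \left(c + \frac{33 + 34}{26 - 33}\right) = 81 \left(\frac{17}{3} + \frac{33 + 34}{26 - 33}\right) = 81 \left(\frac{17}{3} + \frac{67}{-7}\right) = 81 \left(\frac{17}{3} + 67 \left(- \frac{1}{7}\right)\right) = 81 \left(\frac{17}{3} - \frac{67}{7}\right) = 81 \left(- \frac{82}{21}\right) = - \frac{2214}{7}$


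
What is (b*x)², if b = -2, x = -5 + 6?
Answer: 4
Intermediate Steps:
x = 1
(b*x)² = (-2*1)² = (-2)² = 4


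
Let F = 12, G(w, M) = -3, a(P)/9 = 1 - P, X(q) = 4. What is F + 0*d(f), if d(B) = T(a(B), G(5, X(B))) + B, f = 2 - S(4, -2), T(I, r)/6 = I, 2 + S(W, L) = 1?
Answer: 12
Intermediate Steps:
S(W, L) = -1 (S(W, L) = -2 + 1 = -1)
a(P) = 9 - 9*P (a(P) = 9*(1 - P) = 9 - 9*P)
T(I, r) = 6*I
f = 3 (f = 2 - 1*(-1) = 2 + 1 = 3)
d(B) = 54 - 53*B (d(B) = 6*(9 - 9*B) + B = (54 - 54*B) + B = 54 - 53*B)
F + 0*d(f) = 12 + 0*(54 - 53*3) = 12 + 0*(54 - 159) = 12 + 0*(-105) = 12 + 0 = 12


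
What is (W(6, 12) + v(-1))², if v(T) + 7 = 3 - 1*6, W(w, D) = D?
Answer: 4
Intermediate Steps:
v(T) = -10 (v(T) = -7 + (3 - 1*6) = -7 + (3 - 6) = -7 - 3 = -10)
(W(6, 12) + v(-1))² = (12 - 10)² = 2² = 4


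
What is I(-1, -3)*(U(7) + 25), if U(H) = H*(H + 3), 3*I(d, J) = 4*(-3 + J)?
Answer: -760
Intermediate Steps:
I(d, J) = -4 + 4*J/3 (I(d, J) = (4*(-3 + J))/3 = (-12 + 4*J)/3 = -4 + 4*J/3)
U(H) = H*(3 + H)
I(-1, -3)*(U(7) + 25) = (-4 + (4/3)*(-3))*(7*(3 + 7) + 25) = (-4 - 4)*(7*10 + 25) = -8*(70 + 25) = -8*95 = -760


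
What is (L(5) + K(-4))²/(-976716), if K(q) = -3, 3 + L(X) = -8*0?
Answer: -1/27131 ≈ -3.6858e-5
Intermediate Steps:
L(X) = -3 (L(X) = -3 - 8*0 = -3 + 0 = -3)
(L(5) + K(-4))²/(-976716) = (-3 - 3)²/(-976716) = (-6)²*(-1/976716) = 36*(-1/976716) = -1/27131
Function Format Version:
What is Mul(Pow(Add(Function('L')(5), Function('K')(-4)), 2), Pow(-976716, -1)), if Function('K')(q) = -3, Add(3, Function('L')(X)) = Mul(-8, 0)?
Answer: Rational(-1, 27131) ≈ -3.6858e-5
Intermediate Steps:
Function('L')(X) = -3 (Function('L')(X) = Add(-3, Mul(-8, 0)) = Add(-3, 0) = -3)
Mul(Pow(Add(Function('L')(5), Function('K')(-4)), 2), Pow(-976716, -1)) = Mul(Pow(Add(-3, -3), 2), Pow(-976716, -1)) = Mul(Pow(-6, 2), Rational(-1, 976716)) = Mul(36, Rational(-1, 976716)) = Rational(-1, 27131)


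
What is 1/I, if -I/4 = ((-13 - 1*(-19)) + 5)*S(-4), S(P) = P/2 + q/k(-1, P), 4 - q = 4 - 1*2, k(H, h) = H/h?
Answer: -1/264 ≈ -0.0037879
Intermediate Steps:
q = 2 (q = 4 - (4 - 1*2) = 4 - (4 - 2) = 4 - 1*2 = 4 - 2 = 2)
S(P) = -3*P/2 (S(P) = P/2 + 2/((-1/P)) = P*(½) + 2*(-P) = P/2 - 2*P = -3*P/2)
I = -264 (I = -4*((-13 - 1*(-19)) + 5)*(-3/2*(-4)) = -4*((-13 + 19) + 5)*6 = -4*(6 + 5)*6 = -44*6 = -4*66 = -264)
1/I = 1/(-264) = -1/264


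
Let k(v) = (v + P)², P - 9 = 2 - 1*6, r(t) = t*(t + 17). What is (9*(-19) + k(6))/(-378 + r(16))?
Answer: -⅓ ≈ -0.33333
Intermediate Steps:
r(t) = t*(17 + t)
P = 5 (P = 9 + (2 - 1*6) = 9 + (2 - 6) = 9 - 4 = 5)
k(v) = (5 + v)² (k(v) = (v + 5)² = (5 + v)²)
(9*(-19) + k(6))/(-378 + r(16)) = (9*(-19) + (5 + 6)²)/(-378 + 16*(17 + 16)) = (-171 + 11²)/(-378 + 16*33) = (-171 + 121)/(-378 + 528) = -50/150 = -50*1/150 = -⅓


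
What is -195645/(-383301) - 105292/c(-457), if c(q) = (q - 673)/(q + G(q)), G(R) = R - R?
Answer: -3073937770799/72188355 ≈ -42582.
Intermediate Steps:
G(R) = 0
c(q) = (-673 + q)/q (c(q) = (q - 673)/(q + 0) = (-673 + q)/q)
-195645/(-383301) - 105292/c(-457) = -195645/(-383301) - 105292*(-457/(-673 - 457)) = -195645*(-1/383301) - 105292/((-1/457*(-1130))) = 65215/127767 - 105292/1130/457 = 65215/127767 - 105292*457/1130 = 65215/127767 - 24059222/565 = -3073937770799/72188355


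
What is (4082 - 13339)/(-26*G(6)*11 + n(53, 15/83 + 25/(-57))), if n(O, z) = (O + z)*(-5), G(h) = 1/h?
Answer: 14598289/491042 ≈ 29.729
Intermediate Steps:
n(O, z) = -5*O - 5*z
(4082 - 13339)/(-26*G(6)*11 + n(53, 15/83 + 25/(-57))) = (4082 - 13339)/(-26/6*11 + (-5*53 - 5*(15/83 + 25/(-57)))) = -9257/(-26*⅙*11 + (-265 - 5*(15*(1/83) + 25*(-1/57)))) = -9257/(-13/3*11 + (-265 - 5*(15/83 - 25/57))) = -9257/(-143/3 + (-265 - 5*(-1220/4731))) = -9257/(-143/3 + (-265 + 6100/4731)) = -9257/(-143/3 - 1247615/4731) = -9257/(-491042/1577) = -9257*(-1577/491042) = 14598289/491042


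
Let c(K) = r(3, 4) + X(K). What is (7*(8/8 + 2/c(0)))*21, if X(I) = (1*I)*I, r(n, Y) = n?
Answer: 245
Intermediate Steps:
X(I) = I² (X(I) = I*I = I²)
c(K) = 3 + K²
(7*(8/8 + 2/c(0)))*21 = (7*(8/8 + 2/(3 + 0²)))*21 = (7*(8*(⅛) + 2/(3 + 0)))*21 = (7*(1 + 2/3))*21 = (7*(1 + 2*(⅓)))*21 = (7*(1 + ⅔))*21 = (7*(5/3))*21 = (35/3)*21 = 245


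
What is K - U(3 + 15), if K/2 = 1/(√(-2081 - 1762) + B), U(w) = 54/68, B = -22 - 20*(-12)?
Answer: (-81*√427 + 5818*I)/(34*(-218*I + 3*√427)) ≈ -0.78563 - 0.0024137*I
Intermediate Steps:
B = 218 (B = -22 + 240 = 218)
U(w) = 27/34 (U(w) = 54*(1/68) = 27/34)
K = 2/(218 + 3*I*√427) (K = 2/(√(-2081 - 1762) + 218) = 2/(√(-3843) + 218) = 2/(3*I*√427 + 218) = 2/(218 + 3*I*√427) ≈ 0.0084879 - 0.0024137*I)
K - U(3 + 15) = (436/51367 - 6*I*√427/51367) - 1*27/34 = (436/51367 - 6*I*√427/51367) - 27/34 = -1372085/1746478 - 6*I*√427/51367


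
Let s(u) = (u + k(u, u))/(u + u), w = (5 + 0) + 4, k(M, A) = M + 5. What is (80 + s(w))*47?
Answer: 68761/18 ≈ 3820.1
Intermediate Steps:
k(M, A) = 5 + M
w = 9 (w = 5 + 4 = 9)
s(u) = (5 + 2*u)/(2*u) (s(u) = (u + (5 + u))/(u + u) = (5 + 2*u)/((2*u)) = (5 + 2*u)*(1/(2*u)) = (5 + 2*u)/(2*u))
(80 + s(w))*47 = (80 + (5/2 + 9)/9)*47 = (80 + (⅑)*(23/2))*47 = (80 + 23/18)*47 = (1463/18)*47 = 68761/18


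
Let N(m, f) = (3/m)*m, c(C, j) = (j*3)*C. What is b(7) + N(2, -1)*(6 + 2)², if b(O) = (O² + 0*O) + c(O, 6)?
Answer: 367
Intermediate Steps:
c(C, j) = 3*C*j (c(C, j) = (3*j)*C = 3*C*j)
N(m, f) = 3
b(O) = O² + 18*O (b(O) = (O² + 0*O) + 3*O*6 = (O² + 0) + 18*O = O² + 18*O)
b(7) + N(2, -1)*(6 + 2)² = 7*(18 + 7) + 3*(6 + 2)² = 7*25 + 3*8² = 175 + 3*64 = 175 + 192 = 367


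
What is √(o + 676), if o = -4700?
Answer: 2*I*√1006 ≈ 63.435*I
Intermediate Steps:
√(o + 676) = √(-4700 + 676) = √(-4024) = 2*I*√1006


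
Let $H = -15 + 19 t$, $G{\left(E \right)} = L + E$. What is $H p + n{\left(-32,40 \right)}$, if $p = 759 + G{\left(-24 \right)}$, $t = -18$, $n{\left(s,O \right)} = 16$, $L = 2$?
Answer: $-263093$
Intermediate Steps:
$G{\left(E \right)} = 2 + E$
$H = -357$ ($H = -15 + 19 \left(-18\right) = -15 - 342 = -357$)
$p = 737$ ($p = 759 + \left(2 - 24\right) = 759 - 22 = 737$)
$H p + n{\left(-32,40 \right)} = \left(-357\right) 737 + 16 = -263109 + 16 = -263093$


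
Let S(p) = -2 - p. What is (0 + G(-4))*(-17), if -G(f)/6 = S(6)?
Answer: -816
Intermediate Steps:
G(f) = 48 (G(f) = -6*(-2 - 1*6) = -6*(-2 - 6) = -6*(-8) = 48)
(0 + G(-4))*(-17) = (0 + 48)*(-17) = 48*(-17) = -816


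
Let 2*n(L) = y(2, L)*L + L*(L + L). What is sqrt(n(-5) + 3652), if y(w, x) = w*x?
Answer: sqrt(3702) ≈ 60.844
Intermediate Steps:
n(L) = 2*L**2 (n(L) = ((2*L)*L + L*(L + L))/2 = (2*L**2 + L*(2*L))/2 = (2*L**2 + 2*L**2)/2 = (4*L**2)/2 = 2*L**2)
sqrt(n(-5) + 3652) = sqrt(2*(-5)**2 + 3652) = sqrt(2*25 + 3652) = sqrt(50 + 3652) = sqrt(3702)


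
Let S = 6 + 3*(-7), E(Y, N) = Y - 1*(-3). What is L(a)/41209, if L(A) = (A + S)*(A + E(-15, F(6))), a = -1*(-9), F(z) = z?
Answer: 18/41209 ≈ 0.00043680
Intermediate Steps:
a = 9
E(Y, N) = 3 + Y (E(Y, N) = Y + 3 = 3 + Y)
S = -15 (S = 6 - 21 = -15)
L(A) = (-15 + A)*(-12 + A) (L(A) = (A - 15)*(A + (3 - 15)) = (-15 + A)*(A - 12) = (-15 + A)*(-12 + A))
L(a)/41209 = (180 + 9² - 27*9)/41209 = (180 + 81 - 243)*(1/41209) = 18*(1/41209) = 18/41209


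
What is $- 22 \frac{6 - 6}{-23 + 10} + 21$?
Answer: $21$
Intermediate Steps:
$- 22 \frac{6 - 6}{-23 + 10} + 21 = - 22 \frac{0}{-13} + 21 = - 22 \cdot 0 \left(- \frac{1}{13}\right) + 21 = \left(-22\right) 0 + 21 = 0 + 21 = 21$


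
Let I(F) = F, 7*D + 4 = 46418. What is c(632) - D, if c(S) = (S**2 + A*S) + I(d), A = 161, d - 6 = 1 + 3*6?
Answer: 3461993/7 ≈ 4.9457e+5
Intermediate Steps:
D = 46414/7 (D = -4/7 + (1/7)*46418 = -4/7 + 46418/7 = 46414/7 ≈ 6630.6)
d = 25 (d = 6 + (1 + 3*6) = 6 + (1 + 18) = 6 + 19 = 25)
c(S) = 25 + S**2 + 161*S (c(S) = (S**2 + 161*S) + 25 = 25 + S**2 + 161*S)
c(632) - D = (25 + 632**2 + 161*632) - 1*46414/7 = (25 + 399424 + 101752) - 46414/7 = 501201 - 46414/7 = 3461993/7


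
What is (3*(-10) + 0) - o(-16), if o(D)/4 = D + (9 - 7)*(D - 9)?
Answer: 234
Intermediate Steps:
o(D) = -72 + 12*D (o(D) = 4*(D + (9 - 7)*(D - 9)) = 4*(D + 2*(-9 + D)) = 4*(D + (-18 + 2*D)) = 4*(-18 + 3*D) = -72 + 12*D)
(3*(-10) + 0) - o(-16) = (3*(-10) + 0) - (-72 + 12*(-16)) = (-30 + 0) - (-72 - 192) = -30 - 1*(-264) = -30 + 264 = 234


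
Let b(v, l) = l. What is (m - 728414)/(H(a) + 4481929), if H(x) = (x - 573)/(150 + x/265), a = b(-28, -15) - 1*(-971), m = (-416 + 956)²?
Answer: -17780950684/182441503369 ≈ -0.097461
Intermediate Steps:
m = 291600 (m = 540² = 291600)
a = 956 (a = -15 - 1*(-971) = -15 + 971 = 956)
H(x) = (-573 + x)/(150 + x/265) (H(x) = (-573 + x)/(150 + x*(1/265)) = (-573 + x)/(150 + x/265))
(m - 728414)/(H(a) + 4481929) = (291600 - 728414)/(265*(-573 + 956)/(39750 + 956) + 4481929) = -436814/(265*383/40706 + 4481929) = -436814/(265*(1/40706)*383 + 4481929) = -436814/(101495/40706 + 4481929) = -436814/182441503369/40706 = -436814*40706/182441503369 = -17780950684/182441503369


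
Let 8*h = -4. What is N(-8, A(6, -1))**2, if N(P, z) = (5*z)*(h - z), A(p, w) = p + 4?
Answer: 275625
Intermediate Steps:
h = -1/2 (h = (1/8)*(-4) = -1/2 ≈ -0.50000)
A(p, w) = 4 + p
N(P, z) = 5*z*(-1/2 - z) (N(P, z) = (5*z)*(-1/2 - z) = 5*z*(-1/2 - z))
N(-8, A(6, -1))**2 = (-5*(4 + 6)*(1 + 2*(4 + 6))/2)**2 = (-5/2*10*(1 + 2*10))**2 = (-5/2*10*(1 + 20))**2 = (-5/2*10*21)**2 = (-525)**2 = 275625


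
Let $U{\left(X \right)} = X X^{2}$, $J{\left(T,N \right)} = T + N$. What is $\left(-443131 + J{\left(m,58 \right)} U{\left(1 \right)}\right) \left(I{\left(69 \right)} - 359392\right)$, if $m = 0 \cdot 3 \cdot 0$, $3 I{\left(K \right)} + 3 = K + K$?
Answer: $159216953331$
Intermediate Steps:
$I{\left(K \right)} = -1 + \frac{2 K}{3}$ ($I{\left(K \right)} = -1 + \frac{K + K}{3} = -1 + \frac{2 K}{3}$)
$m = 0$ ($m = 0 \cdot 0 = 0$)
$J{\left(T,N \right)} = N + T$
$U{\left(X \right)} = X^{3}$
$\left(-443131 + J{\left(m,58 \right)} U{\left(1 \right)}\right) \left(I{\left(69 \right)} - 359392\right) = \left(-443131 + \left(58 + 0\right) 1^{3}\right) \left(\left(-1 + \frac{2}{3} \cdot 69\right) - 359392\right) = \left(-443131 + 58 \cdot 1\right) \left(\left(-1 + 46\right) - 359392\right) = \left(-443131 + 58\right) \left(45 - 359392\right) = \left(-443073\right) \left(-359347\right) = 159216953331$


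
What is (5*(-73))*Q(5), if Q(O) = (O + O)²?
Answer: -36500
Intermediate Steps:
Q(O) = 4*O² (Q(O) = (2*O)² = 4*O²)
(5*(-73))*Q(5) = (5*(-73))*(4*5²) = -1460*25 = -365*100 = -36500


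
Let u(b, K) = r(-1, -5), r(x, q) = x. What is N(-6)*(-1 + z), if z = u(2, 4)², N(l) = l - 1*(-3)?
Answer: 0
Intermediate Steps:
N(l) = 3 + l (N(l) = l + 3 = 3 + l)
u(b, K) = -1
z = 1 (z = (-1)² = 1)
N(-6)*(-1 + z) = (3 - 6)*(-1 + 1) = -3*0 = 0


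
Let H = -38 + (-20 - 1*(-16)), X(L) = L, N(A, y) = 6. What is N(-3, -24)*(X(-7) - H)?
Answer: 210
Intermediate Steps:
H = -42 (H = -38 + (-20 + 16) = -38 - 4 = -42)
N(-3, -24)*(X(-7) - H) = 6*(-7 - 1*(-42)) = 6*(-7 + 42) = 6*35 = 210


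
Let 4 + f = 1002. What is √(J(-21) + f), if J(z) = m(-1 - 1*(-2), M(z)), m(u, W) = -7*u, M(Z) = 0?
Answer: √991 ≈ 31.480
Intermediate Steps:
f = 998 (f = -4 + 1002 = 998)
J(z) = -7 (J(z) = -7*(-1 - 1*(-2)) = -7*(-1 + 2) = -7*1 = -7)
√(J(-21) + f) = √(-7 + 998) = √991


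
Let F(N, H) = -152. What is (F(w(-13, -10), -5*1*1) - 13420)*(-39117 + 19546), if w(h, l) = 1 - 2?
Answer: 265617612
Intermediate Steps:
w(h, l) = -1
(F(w(-13, -10), -5*1*1) - 13420)*(-39117 + 19546) = (-152 - 13420)*(-39117 + 19546) = -13572*(-19571) = 265617612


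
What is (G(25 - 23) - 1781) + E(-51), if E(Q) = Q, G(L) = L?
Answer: -1830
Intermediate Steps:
(G(25 - 23) - 1781) + E(-51) = ((25 - 23) - 1781) - 51 = (2 - 1781) - 51 = -1779 - 51 = -1830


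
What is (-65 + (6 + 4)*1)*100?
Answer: -5500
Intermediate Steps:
(-65 + (6 + 4)*1)*100 = (-65 + 10*1)*100 = (-65 + 10)*100 = -55*100 = -5500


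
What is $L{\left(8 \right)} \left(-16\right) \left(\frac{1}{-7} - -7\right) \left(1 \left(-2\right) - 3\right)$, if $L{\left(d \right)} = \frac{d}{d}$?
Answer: $\frac{3840}{7} \approx 548.57$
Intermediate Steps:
$L{\left(d \right)} = 1$
$L{\left(8 \right)} \left(-16\right) \left(\frac{1}{-7} - -7\right) \left(1 \left(-2\right) - 3\right) = 1 \left(-16\right) \left(\frac{1}{-7} - -7\right) \left(1 \left(-2\right) - 3\right) = - 16 \left(- \frac{1}{7} + 7\right) \left(-2 - 3\right) = - 16 \cdot \frac{48}{7} \left(-5\right) = \left(-16\right) \left(- \frac{240}{7}\right) = \frac{3840}{7}$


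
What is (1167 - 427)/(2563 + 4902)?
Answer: 148/1493 ≈ 0.099129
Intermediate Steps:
(1167 - 427)/(2563 + 4902) = 740/7465 = 740*(1/7465) = 148/1493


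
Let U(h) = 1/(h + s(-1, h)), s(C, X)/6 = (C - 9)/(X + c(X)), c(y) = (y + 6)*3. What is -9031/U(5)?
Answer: -587015/19 ≈ -30896.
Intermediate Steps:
c(y) = 18 + 3*y (c(y) = (6 + y)*3 = 18 + 3*y)
s(C, X) = 6*(-9 + C)/(18 + 4*X) (s(C, X) = 6*((C - 9)/(X + (18 + 3*X))) = 6*((-9 + C)/(18 + 4*X)) = 6*(-9 + C)/(18 + 4*X))
U(h) = 1/(h - 30/(9 + 2*h)) (U(h) = 1/(h + 3*(-9 - 1)/(9 + 2*h)) = 1/(h + 3*(-10)/(9 + 2*h)) = 1/(h - 30/(9 + 2*h)))
-9031/U(5) = -9031*(-30 + 5*(9 + 2*5))/(9 + 2*5) = -9031*(-30 + 5*(9 + 10))/(9 + 10) = -9031/(19/(-30 + 5*19)) = -9031/(19/(-30 + 95)) = -9031/(19/65) = -9031/((1/65)*19) = -9031/19/65 = -9031*65/19 = -587015/19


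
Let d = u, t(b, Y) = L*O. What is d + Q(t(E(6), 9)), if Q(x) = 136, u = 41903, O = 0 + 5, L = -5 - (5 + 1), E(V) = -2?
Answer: 42039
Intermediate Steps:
L = -11 (L = -5 - 1*6 = -5 - 6 = -11)
O = 5
t(b, Y) = -55 (t(b, Y) = -11*5 = -55)
d = 41903
d + Q(t(E(6), 9)) = 41903 + 136 = 42039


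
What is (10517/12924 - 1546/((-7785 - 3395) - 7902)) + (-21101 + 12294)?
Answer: -1085862201439/123307884 ≈ -8806.1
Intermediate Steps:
(10517/12924 - 1546/((-7785 - 3395) - 7902)) + (-21101 + 12294) = (10517*(1/12924) - 1546/(-11180 - 7902)) - 8807 = (10517/12924 - 1546/(-19082)) - 8807 = (10517/12924 - 1546*(-1/19082)) - 8807 = (10517/12924 + 773/9541) - 8807 = 110332949/123307884 - 8807 = -1085862201439/123307884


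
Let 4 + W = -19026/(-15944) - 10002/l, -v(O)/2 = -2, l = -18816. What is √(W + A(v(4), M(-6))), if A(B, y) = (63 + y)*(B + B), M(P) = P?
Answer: √5651753822467/111608 ≈ 21.301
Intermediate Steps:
v(O) = 4 (v(O) = -2*(-2) = 4)
A(B, y) = 2*B*(63 + y) (A(B, y) = (63 + y)*(2*B) = 2*B*(63 + y))
W = -14219669/6250048 (W = -4 + (-19026/(-15944) - 10002/(-18816)) = -4 + (-19026*(-1/15944) - 10002*(-1/18816)) = -4 + (9513/7972 + 1667/3136) = -4 + 10780523/6250048 = -14219669/6250048 ≈ -2.2751)
√(W + A(v(4), M(-6))) = √(-14219669/6250048 + 2*4*(63 - 6)) = √(-14219669/6250048 + 2*4*57) = √(-14219669/6250048 + 456) = √(2835802219/6250048) = √5651753822467/111608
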